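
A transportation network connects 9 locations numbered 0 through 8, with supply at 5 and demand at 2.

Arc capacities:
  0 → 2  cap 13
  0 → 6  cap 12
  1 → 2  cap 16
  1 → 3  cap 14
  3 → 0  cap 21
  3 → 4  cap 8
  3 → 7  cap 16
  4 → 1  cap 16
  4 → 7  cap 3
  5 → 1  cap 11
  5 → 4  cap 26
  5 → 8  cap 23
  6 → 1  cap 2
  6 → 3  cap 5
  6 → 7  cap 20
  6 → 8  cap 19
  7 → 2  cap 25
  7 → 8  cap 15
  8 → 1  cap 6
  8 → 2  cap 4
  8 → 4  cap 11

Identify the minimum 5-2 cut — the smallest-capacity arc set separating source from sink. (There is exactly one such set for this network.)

augment #1: 5→1→2 push 11
augment #2: 5→8→2 push 4
augment #3: 5→4→1→2 push 5
augment #4: 5→4→7→2 push 3
augment #5: 5→4→1→3→0→2 push 11
augment #6: 5→8→1→3→0→2 push 2
augment #7: 5→8→1→3→7→2 push 1
max flow = 37; residual-reachable set from 5 gives S-side
cut edges (S→T): {(1,2), (1,3), (4,7), (8,2)} total cap 37

Min-cut arcs: {(1,2), (1,3), (4,7), (8,2)} (total capacity 37)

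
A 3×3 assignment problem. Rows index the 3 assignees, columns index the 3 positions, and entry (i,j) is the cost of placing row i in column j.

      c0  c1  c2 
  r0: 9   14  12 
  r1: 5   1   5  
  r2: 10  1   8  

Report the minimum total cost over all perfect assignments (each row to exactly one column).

optimal assignment: row0→col0 (cost 9), row1→col2 (cost 5), row2→col1 (cost 1)
total = 9 + 5 + 1 = 15

Minimum assignment cost: 15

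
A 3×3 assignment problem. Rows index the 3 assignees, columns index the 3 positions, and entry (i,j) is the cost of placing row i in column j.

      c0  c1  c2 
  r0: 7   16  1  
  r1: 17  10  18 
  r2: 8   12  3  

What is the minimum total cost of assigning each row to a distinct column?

Minimum assignment cost: 19

optimal assignment: row0→col2 (cost 1), row1→col1 (cost 10), row2→col0 (cost 8)
total = 1 + 10 + 8 = 19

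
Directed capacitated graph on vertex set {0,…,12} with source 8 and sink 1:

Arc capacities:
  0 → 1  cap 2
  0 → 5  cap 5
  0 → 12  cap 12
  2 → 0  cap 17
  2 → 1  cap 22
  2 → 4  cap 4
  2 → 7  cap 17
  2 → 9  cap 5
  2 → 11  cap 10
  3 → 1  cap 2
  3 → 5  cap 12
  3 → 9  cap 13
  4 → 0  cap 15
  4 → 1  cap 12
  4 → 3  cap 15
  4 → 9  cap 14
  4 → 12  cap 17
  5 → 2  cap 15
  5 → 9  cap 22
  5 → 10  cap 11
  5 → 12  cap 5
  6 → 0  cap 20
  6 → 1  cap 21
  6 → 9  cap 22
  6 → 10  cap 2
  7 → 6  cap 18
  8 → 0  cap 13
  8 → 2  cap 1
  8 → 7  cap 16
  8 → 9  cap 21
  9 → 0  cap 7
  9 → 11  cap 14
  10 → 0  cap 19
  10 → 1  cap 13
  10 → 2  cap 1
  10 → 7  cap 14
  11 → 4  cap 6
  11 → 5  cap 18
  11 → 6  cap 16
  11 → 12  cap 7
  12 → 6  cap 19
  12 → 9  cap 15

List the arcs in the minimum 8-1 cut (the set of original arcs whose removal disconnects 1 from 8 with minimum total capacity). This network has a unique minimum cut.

augment #1: 8→0→1 push 2
augment #2: 8→2→1 push 1
augment #3: 8→7→6→1 push 16
augment #4: 8→0→5→2→1 push 5
augment #5: 8→0→12→6→1 push 5
augment #6: 8→9→11→4→1 push 6
augment #7: 8→0→12→6→10→1 push 1
augment #8: 8→9→11→5→2→1 push 8
augment #9: 8→9→0→12→6→10→1 push 1
max flow = 45; residual-reachable set from 8 gives S-side
cut edges (S→T): {(0,1), (0,5), (6,1), (6,10), (8,2), (9,11)} total cap 45

Min-cut arcs: {(0,1), (0,5), (6,1), (6,10), (8,2), (9,11)} (total capacity 45)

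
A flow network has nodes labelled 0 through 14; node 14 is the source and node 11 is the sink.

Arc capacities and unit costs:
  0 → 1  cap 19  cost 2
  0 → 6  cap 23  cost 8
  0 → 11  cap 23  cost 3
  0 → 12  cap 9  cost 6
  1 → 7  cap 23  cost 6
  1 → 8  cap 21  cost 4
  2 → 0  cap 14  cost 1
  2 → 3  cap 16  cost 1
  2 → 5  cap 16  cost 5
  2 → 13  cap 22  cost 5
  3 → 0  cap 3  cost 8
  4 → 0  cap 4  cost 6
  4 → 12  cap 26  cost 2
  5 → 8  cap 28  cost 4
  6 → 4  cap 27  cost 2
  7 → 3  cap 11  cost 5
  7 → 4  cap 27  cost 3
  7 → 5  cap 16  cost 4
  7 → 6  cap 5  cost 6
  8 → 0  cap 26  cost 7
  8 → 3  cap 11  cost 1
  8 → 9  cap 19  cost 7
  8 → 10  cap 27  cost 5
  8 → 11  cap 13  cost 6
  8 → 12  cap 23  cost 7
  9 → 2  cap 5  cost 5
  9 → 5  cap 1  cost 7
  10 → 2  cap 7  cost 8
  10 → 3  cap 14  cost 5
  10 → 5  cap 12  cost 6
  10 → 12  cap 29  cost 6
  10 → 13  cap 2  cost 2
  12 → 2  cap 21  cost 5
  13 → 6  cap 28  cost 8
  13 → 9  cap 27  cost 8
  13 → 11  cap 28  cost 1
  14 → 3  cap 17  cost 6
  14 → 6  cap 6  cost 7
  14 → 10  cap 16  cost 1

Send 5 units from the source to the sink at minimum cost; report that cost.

shortest-cost path #1: 14→10→13→11 push 2 @ unit cost 4 (adds 8)
shortest-cost path #2: 14→10→2→0→11 push 3 @ unit cost 13 (adds 39)
total cost = 47

Minimum cost for 5 units: 47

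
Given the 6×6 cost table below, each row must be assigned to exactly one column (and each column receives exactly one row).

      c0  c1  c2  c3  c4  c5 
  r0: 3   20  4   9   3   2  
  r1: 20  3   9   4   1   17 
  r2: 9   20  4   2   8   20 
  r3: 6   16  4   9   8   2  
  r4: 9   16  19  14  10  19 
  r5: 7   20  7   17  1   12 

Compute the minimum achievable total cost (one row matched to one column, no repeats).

one of 2 optimal assignments: row0→col2 (cost 4), row1→col1 (cost 3), row2→col3 (cost 2), row3→col5 (cost 2), row4→col0 (cost 9), row5→col4 (cost 1)
total = 4 + 3 + 2 + 2 + 9 + 1 = 21

Minimum assignment cost: 21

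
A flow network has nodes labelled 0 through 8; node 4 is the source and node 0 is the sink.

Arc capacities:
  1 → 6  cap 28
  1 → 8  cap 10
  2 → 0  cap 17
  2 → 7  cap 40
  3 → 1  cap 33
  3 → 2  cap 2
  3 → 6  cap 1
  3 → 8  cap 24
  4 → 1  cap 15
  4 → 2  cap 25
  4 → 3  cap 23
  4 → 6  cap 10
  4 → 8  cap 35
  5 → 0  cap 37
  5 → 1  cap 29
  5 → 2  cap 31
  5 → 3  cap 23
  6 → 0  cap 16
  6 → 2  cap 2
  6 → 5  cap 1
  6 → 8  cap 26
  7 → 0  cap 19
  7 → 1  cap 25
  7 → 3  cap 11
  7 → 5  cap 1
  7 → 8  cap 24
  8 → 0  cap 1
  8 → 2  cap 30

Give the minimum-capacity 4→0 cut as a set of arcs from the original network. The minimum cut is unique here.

augment #1: 4→2→0 push 17
augment #2: 4→6→0 push 10
augment #3: 4→8→0 push 1
augment #4: 4→1→6→0 push 6
augment #5: 4→2→7→0 push 8
augment #6: 4→1→6→5→0 push 1
augment #7: 4→3→2→7→0 push 2
augment #8: 4→8→2→7→0 push 9
augment #9: 4→8→2→7→5→0 push 1
max flow = 55; residual-reachable set from 4 gives S-side
cut edges (S→T): {(2,0), (6,0), (6,5), (7,0), (7,5), (8,0)} total cap 55

Min-cut arcs: {(2,0), (6,0), (6,5), (7,0), (7,5), (8,0)} (total capacity 55)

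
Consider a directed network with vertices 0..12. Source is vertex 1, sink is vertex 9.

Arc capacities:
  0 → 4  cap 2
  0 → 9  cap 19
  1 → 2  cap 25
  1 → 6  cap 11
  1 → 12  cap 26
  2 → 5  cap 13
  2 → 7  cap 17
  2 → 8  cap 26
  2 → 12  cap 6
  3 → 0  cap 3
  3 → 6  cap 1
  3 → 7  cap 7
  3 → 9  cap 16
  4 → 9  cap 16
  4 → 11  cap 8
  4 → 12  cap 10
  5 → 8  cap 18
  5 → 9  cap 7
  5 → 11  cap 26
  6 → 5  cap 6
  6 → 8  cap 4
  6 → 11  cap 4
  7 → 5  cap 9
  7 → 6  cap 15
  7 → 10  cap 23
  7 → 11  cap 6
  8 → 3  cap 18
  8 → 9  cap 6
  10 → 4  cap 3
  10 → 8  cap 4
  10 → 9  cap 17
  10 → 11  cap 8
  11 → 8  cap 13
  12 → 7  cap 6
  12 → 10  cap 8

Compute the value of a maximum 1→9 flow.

Maximum flow value: 50

augment #1: 1→2→5→9 bottleneck 7, total now 7
augment #2: 1→2→8→9 bottleneck 6, total now 13
augment #3: 1→12→10→9 bottleneck 8, total now 21
augment #4: 1→2→7→10→9 bottleneck 9, total now 30
augment #5: 1→2→8→3→9 bottleneck 3, total now 33
augment #6: 1→6→8→3→9 bottleneck 4, total now 37
augment #7: 1→6→5→8→3→9 bottleneck 6, total now 43
augment #8: 1→6→11→8→3→9 bottleneck 1, total now 44
augment #9: 1→12→7→10→4→9 bottleneck 3, total now 47
augment #10: 1→12→7→2→8→3→9 bottleneck 2, total now 49
augment #11: 1→12→7→2→8→3→0→9 bottleneck 1, total now 50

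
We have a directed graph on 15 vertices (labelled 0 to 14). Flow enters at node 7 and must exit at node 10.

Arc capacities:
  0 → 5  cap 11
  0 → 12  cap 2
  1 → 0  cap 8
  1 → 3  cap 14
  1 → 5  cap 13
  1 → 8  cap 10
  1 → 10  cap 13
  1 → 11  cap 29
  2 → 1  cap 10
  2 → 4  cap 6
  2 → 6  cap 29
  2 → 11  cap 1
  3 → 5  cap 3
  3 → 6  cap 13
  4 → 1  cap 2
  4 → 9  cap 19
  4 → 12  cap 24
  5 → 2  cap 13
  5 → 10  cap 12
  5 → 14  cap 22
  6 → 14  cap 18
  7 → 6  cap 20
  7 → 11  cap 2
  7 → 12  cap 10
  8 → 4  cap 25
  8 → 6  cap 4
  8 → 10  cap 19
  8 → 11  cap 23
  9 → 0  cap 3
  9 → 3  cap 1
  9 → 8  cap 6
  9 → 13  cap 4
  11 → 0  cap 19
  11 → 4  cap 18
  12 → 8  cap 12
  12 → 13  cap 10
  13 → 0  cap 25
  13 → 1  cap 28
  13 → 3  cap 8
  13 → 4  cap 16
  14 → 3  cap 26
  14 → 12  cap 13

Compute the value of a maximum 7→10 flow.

Maximum flow value: 27

augment #1: 7→12→8→10 bottleneck 10, total now 10
augment #2: 7→11→0→5→10 bottleneck 2, total now 12
augment #3: 7→6→14→3→5→10 bottleneck 3, total now 15
augment #4: 7→6→14→12→8→10 bottleneck 2, total now 17
augment #5: 7→6→14→12→13→1→10 bottleneck 10, total now 27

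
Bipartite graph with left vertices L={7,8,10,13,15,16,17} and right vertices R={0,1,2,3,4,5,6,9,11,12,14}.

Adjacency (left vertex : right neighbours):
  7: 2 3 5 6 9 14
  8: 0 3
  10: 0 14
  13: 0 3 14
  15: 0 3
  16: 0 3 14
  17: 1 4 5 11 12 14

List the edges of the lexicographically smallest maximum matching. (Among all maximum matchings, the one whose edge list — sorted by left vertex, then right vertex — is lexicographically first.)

Lex-smallest maximum matching: {(7,2), (8,0), (10,14), (13,3), (17,1)}

|M| = 5 (so the lex-smallest maximum matching has 5 edges)
process left vertices in ascending order; for each, take the smallest-labelled available neighbour that still permits 5 edges overall, or leave it unmatched if none does
lex-smallest matching: {7-2, 8-0, 10-14, 13-3, 17-1}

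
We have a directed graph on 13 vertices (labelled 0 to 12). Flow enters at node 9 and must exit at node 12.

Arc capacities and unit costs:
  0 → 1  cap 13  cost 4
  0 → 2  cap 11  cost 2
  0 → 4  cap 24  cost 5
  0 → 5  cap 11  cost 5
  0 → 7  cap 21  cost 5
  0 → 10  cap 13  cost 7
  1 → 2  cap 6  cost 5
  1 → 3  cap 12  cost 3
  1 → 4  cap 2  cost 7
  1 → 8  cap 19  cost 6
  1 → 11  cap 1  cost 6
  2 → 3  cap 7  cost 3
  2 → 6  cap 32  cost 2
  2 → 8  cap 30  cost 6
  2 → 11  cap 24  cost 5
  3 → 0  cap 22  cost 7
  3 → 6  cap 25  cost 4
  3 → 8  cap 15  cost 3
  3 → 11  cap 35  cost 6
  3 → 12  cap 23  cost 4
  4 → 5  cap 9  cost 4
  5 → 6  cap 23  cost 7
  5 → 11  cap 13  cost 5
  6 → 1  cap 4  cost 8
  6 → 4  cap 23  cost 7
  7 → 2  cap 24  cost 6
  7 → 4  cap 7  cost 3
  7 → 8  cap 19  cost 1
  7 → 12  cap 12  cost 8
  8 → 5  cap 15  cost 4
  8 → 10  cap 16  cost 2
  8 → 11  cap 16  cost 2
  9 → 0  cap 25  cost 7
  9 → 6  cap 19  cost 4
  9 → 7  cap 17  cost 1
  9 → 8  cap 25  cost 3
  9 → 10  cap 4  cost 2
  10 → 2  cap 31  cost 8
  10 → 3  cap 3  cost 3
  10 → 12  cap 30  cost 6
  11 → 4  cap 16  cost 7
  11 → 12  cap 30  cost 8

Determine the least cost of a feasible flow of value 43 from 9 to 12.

shortest-cost path #1: 9→10→12 push 4 @ unit cost 8 (adds 32)
shortest-cost path #2: 9→7→12 push 12 @ unit cost 9 (adds 108)
shortest-cost path #3: 9→7→8→10→12 push 5 @ unit cost 10 (adds 50)
shortest-cost path #4: 9→8→10→12 push 11 @ unit cost 11 (adds 121)
shortest-cost path #5: 9→8→11→12 push 11 @ unit cost 13 (adds 143)
total cost = 454

Minimum cost for 43 units: 454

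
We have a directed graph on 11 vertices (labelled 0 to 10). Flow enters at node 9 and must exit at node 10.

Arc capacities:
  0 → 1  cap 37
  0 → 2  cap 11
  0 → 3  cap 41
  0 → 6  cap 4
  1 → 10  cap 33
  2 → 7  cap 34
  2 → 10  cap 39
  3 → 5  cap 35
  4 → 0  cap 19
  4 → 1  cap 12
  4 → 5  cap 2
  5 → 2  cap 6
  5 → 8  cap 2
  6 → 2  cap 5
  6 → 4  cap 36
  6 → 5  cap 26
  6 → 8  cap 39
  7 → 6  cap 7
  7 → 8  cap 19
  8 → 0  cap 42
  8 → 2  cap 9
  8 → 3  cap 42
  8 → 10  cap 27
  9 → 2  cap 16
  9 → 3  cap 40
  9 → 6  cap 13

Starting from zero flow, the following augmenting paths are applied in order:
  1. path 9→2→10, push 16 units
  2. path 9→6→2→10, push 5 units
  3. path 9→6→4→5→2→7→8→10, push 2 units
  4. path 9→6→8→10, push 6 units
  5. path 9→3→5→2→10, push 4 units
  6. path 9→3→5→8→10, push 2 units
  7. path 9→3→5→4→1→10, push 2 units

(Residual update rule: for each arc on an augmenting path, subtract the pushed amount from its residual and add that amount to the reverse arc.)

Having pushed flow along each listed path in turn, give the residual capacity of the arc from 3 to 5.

Residual capacity of (3,5): 27

after path 1 (9→2→10, push 16): res(3,5)=35
after path 2 (9→6→2→10, push 5): res(3,5)=35
after path 3 (9→6→4→5→2→7→8→10, push 2): res(3,5)=35
after path 4 (9→6→8→10, push 6): res(3,5)=35
after path 5 (9→3→5→2→10, push 4): res(3,5)=31
after path 6 (9→3→5→8→10, push 2): res(3,5)=29
after path 7 (9→3→5→4→1→10, push 2): res(3,5)=27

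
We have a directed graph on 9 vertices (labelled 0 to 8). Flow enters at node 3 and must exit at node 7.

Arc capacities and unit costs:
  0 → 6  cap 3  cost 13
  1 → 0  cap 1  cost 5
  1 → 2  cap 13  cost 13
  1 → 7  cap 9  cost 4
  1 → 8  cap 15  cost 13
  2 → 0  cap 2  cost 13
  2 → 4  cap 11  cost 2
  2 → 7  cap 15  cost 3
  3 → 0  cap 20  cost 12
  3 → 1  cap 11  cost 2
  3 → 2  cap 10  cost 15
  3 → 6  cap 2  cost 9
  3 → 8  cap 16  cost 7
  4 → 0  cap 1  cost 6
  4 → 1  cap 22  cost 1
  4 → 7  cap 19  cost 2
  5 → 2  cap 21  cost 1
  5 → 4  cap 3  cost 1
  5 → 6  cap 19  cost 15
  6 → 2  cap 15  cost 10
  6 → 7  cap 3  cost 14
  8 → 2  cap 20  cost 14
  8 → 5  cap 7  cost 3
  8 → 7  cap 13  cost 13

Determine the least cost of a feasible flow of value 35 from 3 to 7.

Minimum cost for 35 units: 506

shortest-cost path #1: 3→1→7 push 9 @ unit cost 6 (adds 54)
shortest-cost path #2: 3→8→5→4→7 push 3 @ unit cost 13 (adds 39)
shortest-cost path #3: 3→8→5→2→7 push 4 @ unit cost 14 (adds 56)
shortest-cost path #4: 3→2→7 push 10 @ unit cost 18 (adds 180)
shortest-cost path #5: 3→1→2→7 push 1 @ unit cost 18 (adds 18)
shortest-cost path #6: 3→1→2→4→7 push 1 @ unit cost 19 (adds 19)
shortest-cost path #7: 3→8→7 push 7 @ unit cost 20 (adds 140)
total cost = 506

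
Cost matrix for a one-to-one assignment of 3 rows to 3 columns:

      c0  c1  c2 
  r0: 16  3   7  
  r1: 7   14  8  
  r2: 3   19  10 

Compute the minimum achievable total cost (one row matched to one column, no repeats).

optimal assignment: row0→col1 (cost 3), row1→col2 (cost 8), row2→col0 (cost 3)
total = 3 + 8 + 3 = 14

Minimum assignment cost: 14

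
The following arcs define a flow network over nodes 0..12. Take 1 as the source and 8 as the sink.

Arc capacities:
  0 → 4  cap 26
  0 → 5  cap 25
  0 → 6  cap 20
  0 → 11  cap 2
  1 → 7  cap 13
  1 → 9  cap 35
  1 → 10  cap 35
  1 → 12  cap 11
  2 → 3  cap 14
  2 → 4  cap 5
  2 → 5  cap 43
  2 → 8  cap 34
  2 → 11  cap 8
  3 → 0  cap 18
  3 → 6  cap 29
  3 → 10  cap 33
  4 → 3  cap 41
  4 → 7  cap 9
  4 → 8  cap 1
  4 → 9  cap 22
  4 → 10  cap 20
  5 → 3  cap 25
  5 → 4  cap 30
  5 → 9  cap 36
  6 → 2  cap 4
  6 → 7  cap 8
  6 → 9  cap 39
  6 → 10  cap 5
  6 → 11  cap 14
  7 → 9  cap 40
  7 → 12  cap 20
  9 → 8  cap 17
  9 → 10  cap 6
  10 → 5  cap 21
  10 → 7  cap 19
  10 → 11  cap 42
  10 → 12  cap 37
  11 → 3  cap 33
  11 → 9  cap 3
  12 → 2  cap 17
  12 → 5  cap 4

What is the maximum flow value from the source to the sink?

Maximum flow value: 39

augment #1: 1→9→8 bottleneck 17, total now 17
augment #2: 1→12→2→8 bottleneck 11, total now 28
augment #3: 1→7→12→2→8 bottleneck 6, total now 34
augment #4: 1→10→5→4→8 bottleneck 1, total now 35
augment #5: 1→10→5→3→6→2→8 bottleneck 4, total now 39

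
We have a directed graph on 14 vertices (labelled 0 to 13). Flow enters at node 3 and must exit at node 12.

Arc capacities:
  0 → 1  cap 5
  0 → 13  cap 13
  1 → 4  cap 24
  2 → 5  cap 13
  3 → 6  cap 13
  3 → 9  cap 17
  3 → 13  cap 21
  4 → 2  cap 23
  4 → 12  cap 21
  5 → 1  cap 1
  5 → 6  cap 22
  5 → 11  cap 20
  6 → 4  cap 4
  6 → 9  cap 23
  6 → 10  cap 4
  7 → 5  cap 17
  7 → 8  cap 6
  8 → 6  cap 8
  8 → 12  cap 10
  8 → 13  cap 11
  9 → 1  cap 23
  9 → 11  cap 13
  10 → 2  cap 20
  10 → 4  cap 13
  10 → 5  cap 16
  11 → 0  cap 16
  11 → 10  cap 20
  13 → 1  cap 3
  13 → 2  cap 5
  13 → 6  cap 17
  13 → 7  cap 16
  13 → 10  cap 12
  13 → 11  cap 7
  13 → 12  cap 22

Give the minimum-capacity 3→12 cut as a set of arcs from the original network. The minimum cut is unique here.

Min-cut arcs: {(4,12), (7,8), (13,12)} (total capacity 49)

augment #1: 3→13→12 push 21
augment #2: 3→6→4→12 push 4
augment #3: 3→6→10→4→12 push 4
augment #4: 3→9→1→4→12 push 13
augment #5: 3→9→11→0→13→12 push 1
augment #6: 3→9→11→0→13→7→8→12 push 3
augment #7: 3→6→9→11→0→13→7→8→12 push 3
max flow = 49; residual-reachable set from 3 gives S-side
cut edges (S→T): {(4,12), (7,8), (13,12)} total cap 49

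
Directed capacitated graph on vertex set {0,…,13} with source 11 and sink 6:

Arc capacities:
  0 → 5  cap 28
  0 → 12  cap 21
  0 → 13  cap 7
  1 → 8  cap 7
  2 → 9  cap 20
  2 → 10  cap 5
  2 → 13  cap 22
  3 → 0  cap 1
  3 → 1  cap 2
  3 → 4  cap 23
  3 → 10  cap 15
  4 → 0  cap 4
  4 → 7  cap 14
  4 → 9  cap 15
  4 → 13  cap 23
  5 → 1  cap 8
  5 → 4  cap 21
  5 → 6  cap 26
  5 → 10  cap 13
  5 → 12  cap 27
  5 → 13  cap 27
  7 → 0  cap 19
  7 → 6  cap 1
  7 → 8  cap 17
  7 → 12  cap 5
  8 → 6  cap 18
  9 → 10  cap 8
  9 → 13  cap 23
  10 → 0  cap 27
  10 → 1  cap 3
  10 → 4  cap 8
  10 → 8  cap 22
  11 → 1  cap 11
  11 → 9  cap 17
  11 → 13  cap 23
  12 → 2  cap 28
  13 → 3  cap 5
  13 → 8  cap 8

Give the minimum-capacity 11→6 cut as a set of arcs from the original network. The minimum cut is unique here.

augment #1: 11→1→8→6 push 7
augment #2: 11→13→8→6 push 8
augment #3: 11→9→10→8→6 push 3
augment #4: 11→9→10→0→5→6 push 5
augment #5: 11→13→3→0→5→6 push 1
augment #6: 11→13→3→4→7→6 push 1
augment #7: 11→13→3→4→0→5→6 push 3
max flow = 28; residual-reachable set from 11 gives S-side
cut edges (S→T): {(1,8), (9,10), (13,3), (13,8)} total cap 28

Min-cut arcs: {(1,8), (9,10), (13,3), (13,8)} (total capacity 28)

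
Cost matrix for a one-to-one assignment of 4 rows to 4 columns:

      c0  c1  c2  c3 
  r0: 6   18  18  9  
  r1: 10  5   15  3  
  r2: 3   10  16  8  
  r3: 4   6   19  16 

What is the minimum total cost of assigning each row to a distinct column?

Minimum assignment cost: 30

optimal assignment: row0→col2 (cost 18), row1→col3 (cost 3), row2→col0 (cost 3), row3→col1 (cost 6)
total = 18 + 3 + 3 + 6 = 30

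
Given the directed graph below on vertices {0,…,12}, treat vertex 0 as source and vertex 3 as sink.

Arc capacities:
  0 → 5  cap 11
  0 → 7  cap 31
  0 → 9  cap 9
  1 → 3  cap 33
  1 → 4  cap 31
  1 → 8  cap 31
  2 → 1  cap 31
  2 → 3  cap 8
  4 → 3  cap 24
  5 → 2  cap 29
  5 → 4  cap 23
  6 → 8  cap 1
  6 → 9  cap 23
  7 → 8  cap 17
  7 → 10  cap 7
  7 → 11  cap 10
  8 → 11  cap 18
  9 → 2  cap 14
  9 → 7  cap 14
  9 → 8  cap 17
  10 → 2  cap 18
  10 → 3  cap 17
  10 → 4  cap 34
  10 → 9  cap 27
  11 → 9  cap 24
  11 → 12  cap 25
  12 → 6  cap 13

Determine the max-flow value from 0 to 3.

augment #1: 0→5→2→3 bottleneck 8, total now 8
augment #2: 0→5→4→3 bottleneck 3, total now 11
augment #3: 0→7→10→3 bottleneck 7, total now 18
augment #4: 0→9→2→1→3 bottleneck 9, total now 27
augment #5: 0→7→11→9→2→1→3 bottleneck 5, total now 32

Maximum flow value: 32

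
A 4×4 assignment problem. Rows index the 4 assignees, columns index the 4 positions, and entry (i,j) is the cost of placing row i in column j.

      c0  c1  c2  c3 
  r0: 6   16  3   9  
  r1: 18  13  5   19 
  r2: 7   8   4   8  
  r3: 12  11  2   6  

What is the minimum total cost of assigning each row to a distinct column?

Minimum assignment cost: 25

optimal assignment: row0→col0 (cost 6), row1→col2 (cost 5), row2→col1 (cost 8), row3→col3 (cost 6)
total = 6 + 5 + 8 + 6 = 25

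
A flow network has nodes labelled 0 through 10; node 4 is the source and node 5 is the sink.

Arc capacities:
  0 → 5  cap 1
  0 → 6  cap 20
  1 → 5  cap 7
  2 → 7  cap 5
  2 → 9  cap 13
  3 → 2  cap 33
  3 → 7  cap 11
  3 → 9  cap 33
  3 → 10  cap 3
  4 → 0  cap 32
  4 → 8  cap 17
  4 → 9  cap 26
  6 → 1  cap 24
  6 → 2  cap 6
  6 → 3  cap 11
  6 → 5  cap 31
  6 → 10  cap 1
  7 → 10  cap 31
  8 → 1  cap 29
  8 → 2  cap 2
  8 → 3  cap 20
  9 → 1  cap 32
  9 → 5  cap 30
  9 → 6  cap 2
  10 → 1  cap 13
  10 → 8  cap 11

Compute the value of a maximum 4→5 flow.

augment #1: 4→0→5 bottleneck 1, total now 1
augment #2: 4→9→5 bottleneck 26, total now 27
augment #3: 4→0→6→5 bottleneck 20, total now 47
augment #4: 4→8→1→5 bottleneck 7, total now 54
augment #5: 4→8→2→9→5 bottleneck 2, total now 56
augment #6: 4→8→3→9→5 bottleneck 2, total now 58
augment #7: 4→8→3→9→6→5 bottleneck 2, total now 60

Maximum flow value: 60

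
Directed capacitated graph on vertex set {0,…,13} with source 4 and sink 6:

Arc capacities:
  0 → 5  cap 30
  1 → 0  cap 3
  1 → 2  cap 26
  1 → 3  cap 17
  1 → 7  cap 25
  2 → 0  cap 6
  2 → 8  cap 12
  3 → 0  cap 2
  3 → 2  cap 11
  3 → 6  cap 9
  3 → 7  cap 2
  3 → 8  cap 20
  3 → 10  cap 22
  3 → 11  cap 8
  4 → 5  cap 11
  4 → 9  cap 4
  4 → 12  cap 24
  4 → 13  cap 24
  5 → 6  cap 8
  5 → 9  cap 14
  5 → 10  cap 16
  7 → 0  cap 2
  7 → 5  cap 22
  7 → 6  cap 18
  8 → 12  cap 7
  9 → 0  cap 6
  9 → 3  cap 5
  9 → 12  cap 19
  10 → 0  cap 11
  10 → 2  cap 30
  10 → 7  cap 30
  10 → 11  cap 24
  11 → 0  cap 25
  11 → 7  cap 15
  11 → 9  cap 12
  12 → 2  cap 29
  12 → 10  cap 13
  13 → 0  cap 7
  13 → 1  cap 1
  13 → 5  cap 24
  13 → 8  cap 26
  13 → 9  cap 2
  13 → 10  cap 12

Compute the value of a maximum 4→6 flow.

augment #1: 4→5→6 bottleneck 8, total now 8
augment #2: 4→9→3→6 bottleneck 4, total now 12
augment #3: 4→5→9→3→6 bottleneck 1, total now 13
augment #4: 4→5→10→7→6 bottleneck 2, total now 15
augment #5: 4→12→10→7→6 bottleneck 13, total now 28
augment #6: 4→13→1→3→6 bottleneck 1, total now 29
augment #7: 4→13→10→7→6 bottleneck 3, total now 32

Maximum flow value: 32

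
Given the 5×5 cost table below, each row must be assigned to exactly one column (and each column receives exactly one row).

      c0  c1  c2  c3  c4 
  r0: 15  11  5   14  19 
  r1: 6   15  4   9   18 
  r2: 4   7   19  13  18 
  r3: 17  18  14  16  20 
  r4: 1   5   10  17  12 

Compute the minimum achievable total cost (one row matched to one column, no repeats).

optimal assignment: row0→col2 (cost 5), row1→col3 (cost 9), row2→col1 (cost 7), row3→col4 (cost 20), row4→col0 (cost 1)
total = 5 + 9 + 7 + 20 + 1 = 42

Minimum assignment cost: 42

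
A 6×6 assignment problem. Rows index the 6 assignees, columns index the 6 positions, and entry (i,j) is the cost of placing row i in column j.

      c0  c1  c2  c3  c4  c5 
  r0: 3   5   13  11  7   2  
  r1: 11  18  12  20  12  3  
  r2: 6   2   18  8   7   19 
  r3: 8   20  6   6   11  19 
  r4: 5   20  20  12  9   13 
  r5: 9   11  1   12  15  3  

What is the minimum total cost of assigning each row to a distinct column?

one of 2 optimal assignments: row0→col0 (cost 3), row1→col5 (cost 3), row2→col1 (cost 2), row3→col3 (cost 6), row4→col4 (cost 9), row5→col2 (cost 1)
total = 3 + 3 + 2 + 6 + 9 + 1 = 24

Minimum assignment cost: 24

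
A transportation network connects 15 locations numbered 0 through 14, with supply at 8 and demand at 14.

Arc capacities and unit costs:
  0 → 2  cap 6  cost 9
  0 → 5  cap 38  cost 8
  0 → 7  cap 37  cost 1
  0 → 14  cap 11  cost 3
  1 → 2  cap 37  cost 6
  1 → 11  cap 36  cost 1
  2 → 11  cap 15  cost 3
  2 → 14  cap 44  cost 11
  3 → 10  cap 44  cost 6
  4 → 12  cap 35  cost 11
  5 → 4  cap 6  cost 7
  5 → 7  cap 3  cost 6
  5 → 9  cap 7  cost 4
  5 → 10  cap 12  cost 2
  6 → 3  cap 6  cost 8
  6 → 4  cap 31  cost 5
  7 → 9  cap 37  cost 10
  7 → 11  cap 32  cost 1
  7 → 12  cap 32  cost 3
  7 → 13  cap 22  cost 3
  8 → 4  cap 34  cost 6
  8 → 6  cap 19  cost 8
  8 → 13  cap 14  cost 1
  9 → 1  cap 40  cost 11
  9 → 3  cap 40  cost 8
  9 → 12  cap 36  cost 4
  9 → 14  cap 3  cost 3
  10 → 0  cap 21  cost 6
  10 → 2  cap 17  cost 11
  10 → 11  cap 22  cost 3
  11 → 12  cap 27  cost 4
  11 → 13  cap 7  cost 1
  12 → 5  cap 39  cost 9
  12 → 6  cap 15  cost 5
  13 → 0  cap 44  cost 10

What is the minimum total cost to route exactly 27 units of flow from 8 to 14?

shortest-cost path #1: 8→13→0→14 push 11 @ unit cost 14 (adds 154)
shortest-cost path #2: 8→13→0→7→9→14 push 3 @ unit cost 25 (adds 75)
shortest-cost path #3: 8→4→12→5→9→7→0→2→14 push 3 @ unit cost 39 (adds 117)
shortest-cost path #4: 8→6→3→10→2→14 push 6 @ unit cost 44 (adds 264)
shortest-cost path #5: 8→4→12→5→10→2→14 push 4 @ unit cost 50 (adds 200)
total cost = 810

Minimum cost for 27 units: 810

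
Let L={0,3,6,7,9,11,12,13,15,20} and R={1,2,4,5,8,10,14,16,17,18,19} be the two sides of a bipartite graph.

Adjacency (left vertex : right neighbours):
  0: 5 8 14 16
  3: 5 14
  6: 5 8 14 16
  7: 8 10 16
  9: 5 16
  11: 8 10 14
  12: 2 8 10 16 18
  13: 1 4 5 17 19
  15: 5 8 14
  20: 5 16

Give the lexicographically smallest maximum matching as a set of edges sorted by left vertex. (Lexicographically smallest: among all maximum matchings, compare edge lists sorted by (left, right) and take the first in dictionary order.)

Lex-smallest maximum matching: {(0,5), (3,14), (6,8), (7,10), (9,16), (12,2), (13,1)}

|M| = 7 (so the lex-smallest maximum matching has 7 edges)
process left vertices in ascending order; for each, take the smallest-labelled available neighbour that still permits 7 edges overall, or leave it unmatched if none does
lex-smallest matching: {0-5, 3-14, 6-8, 7-10, 9-16, 12-2, 13-1}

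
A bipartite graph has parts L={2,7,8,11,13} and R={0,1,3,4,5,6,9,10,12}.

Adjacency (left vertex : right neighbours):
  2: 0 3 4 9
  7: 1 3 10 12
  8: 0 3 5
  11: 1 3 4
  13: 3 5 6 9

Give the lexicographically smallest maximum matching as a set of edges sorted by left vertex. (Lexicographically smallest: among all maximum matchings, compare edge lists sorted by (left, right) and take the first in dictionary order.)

|M| = 5 (so the lex-smallest maximum matching has 5 edges)
process left vertices in ascending order; for each, take the smallest-labelled available neighbour that still permits 5 edges overall, or leave it unmatched if none does
lex-smallest matching: {2-0, 7-1, 8-3, 11-4, 13-5}

Lex-smallest maximum matching: {(2,0), (7,1), (8,3), (11,4), (13,5)}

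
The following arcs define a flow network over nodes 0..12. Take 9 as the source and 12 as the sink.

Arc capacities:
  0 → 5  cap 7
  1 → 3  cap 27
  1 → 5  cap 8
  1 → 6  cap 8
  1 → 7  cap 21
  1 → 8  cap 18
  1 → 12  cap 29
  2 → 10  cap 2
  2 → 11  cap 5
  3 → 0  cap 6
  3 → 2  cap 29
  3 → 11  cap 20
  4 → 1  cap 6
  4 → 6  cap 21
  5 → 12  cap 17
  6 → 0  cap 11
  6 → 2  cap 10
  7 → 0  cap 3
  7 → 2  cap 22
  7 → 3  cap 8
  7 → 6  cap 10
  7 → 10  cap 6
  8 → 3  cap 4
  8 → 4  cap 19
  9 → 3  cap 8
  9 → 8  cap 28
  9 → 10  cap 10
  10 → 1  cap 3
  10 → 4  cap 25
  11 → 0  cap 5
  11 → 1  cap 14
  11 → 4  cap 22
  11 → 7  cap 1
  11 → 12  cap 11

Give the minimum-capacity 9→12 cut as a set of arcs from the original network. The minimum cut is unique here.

Min-cut arcs: {(0,5), (2,11), (4,1), (8,3), (9,3), (10,1)} (total capacity 33)

augment #1: 9→3→11→12 push 8
augment #2: 9→10→1→12 push 3
augment #3: 9→8→3→11→12 push 3
augment #4: 9→8→4→1→12 push 6
augment #5: 9→8→3→0→5→12 push 1
augment #6: 9→8→4→6→0→5→12 push 6
augment #7: 9→8→4→6→2→11→1→12 push 5
augment #8: 9→8→4→6→0→3→11→1→12 push 1
max flow = 33; residual-reachable set from 9 gives S-side
cut edges (S→T): {(0,5), (2,11), (4,1), (8,3), (9,3), (10,1)} total cap 33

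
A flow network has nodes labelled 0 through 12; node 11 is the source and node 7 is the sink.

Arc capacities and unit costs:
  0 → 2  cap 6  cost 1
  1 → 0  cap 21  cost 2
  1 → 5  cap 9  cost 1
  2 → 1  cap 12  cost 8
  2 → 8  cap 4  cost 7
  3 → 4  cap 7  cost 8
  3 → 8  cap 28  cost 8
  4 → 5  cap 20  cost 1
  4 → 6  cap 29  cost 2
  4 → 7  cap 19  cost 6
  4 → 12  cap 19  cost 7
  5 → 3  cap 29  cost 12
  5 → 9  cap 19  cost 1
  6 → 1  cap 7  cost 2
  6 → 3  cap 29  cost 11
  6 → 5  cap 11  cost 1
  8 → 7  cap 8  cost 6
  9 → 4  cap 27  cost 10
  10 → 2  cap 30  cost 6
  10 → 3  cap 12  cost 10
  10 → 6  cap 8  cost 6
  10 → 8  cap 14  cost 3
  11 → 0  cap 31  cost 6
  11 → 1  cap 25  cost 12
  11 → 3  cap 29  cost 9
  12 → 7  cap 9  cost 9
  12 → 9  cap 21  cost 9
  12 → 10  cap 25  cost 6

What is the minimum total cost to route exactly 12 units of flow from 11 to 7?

shortest-cost path #1: 11→0→2→8→7 push 4 @ unit cost 20 (adds 80)
shortest-cost path #2: 11→3→4→7 push 7 @ unit cost 23 (adds 161)
shortest-cost path #3: 11→3→8→7 push 1 @ unit cost 23 (adds 23)
total cost = 264

Minimum cost for 12 units: 264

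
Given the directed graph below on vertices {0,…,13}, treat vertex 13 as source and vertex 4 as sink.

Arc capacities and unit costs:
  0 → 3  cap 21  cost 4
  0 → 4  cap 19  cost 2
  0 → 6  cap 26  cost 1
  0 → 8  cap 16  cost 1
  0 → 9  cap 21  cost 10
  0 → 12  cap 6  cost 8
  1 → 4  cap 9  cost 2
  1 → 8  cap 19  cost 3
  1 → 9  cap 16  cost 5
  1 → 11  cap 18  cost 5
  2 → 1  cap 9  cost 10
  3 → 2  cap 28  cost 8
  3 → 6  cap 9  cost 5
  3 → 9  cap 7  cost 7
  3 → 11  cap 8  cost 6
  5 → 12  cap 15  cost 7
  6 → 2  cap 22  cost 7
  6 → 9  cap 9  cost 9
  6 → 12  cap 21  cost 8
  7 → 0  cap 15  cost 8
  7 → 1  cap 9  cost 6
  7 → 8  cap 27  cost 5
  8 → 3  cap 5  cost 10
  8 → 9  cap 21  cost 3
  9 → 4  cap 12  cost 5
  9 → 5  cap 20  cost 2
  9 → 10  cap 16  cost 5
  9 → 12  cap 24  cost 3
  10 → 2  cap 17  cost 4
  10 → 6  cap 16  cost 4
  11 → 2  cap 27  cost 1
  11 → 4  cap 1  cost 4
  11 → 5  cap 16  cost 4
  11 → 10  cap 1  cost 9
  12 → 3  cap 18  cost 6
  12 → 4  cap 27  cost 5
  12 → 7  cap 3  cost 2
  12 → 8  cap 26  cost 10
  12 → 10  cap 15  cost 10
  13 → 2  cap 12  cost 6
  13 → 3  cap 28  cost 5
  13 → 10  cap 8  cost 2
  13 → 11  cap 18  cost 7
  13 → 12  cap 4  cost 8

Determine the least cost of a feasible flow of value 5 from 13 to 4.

Minimum cost for 5 units: 63

shortest-cost path #1: 13→11→4 push 1 @ unit cost 11 (adds 11)
shortest-cost path #2: 13→12→4 push 4 @ unit cost 13 (adds 52)
total cost = 63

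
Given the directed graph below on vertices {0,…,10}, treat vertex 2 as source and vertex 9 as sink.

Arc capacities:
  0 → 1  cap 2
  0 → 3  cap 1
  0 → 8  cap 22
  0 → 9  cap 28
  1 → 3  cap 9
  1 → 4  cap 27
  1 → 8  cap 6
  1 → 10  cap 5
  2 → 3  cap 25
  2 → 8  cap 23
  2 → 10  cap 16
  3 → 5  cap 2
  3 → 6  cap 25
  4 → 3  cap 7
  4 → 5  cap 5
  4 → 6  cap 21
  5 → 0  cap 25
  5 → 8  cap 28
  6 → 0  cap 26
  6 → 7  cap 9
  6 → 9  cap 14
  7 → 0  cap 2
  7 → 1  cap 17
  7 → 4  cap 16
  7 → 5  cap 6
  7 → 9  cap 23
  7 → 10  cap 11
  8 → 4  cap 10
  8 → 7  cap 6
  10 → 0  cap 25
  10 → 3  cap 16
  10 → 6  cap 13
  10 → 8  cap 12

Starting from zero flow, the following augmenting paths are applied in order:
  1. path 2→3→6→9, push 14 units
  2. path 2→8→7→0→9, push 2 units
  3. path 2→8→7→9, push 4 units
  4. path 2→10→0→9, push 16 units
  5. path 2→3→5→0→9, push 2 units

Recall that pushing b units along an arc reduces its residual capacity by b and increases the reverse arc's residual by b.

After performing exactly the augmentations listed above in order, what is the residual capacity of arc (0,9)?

after path 1 (2→3→6→9, push 14): res(0,9)=28
after path 2 (2→8→7→0→9, push 2): res(0,9)=26
after path 3 (2→8→7→9, push 4): res(0,9)=26
after path 4 (2→10→0→9, push 16): res(0,9)=10
after path 5 (2→3→5→0→9, push 2): res(0,9)=8

Residual capacity of (0,9): 8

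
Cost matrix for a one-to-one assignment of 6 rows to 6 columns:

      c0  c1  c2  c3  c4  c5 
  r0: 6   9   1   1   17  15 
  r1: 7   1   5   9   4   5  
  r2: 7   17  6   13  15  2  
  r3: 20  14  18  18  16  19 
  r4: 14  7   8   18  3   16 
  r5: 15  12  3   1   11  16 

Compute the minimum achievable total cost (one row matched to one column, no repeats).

one of 2 optimal assignments: row0→col2 (cost 1), row1→col0 (cost 7), row2→col5 (cost 2), row3→col1 (cost 14), row4→col4 (cost 3), row5→col3 (cost 1)
total = 1 + 7 + 2 + 14 + 3 + 1 = 28

Minimum assignment cost: 28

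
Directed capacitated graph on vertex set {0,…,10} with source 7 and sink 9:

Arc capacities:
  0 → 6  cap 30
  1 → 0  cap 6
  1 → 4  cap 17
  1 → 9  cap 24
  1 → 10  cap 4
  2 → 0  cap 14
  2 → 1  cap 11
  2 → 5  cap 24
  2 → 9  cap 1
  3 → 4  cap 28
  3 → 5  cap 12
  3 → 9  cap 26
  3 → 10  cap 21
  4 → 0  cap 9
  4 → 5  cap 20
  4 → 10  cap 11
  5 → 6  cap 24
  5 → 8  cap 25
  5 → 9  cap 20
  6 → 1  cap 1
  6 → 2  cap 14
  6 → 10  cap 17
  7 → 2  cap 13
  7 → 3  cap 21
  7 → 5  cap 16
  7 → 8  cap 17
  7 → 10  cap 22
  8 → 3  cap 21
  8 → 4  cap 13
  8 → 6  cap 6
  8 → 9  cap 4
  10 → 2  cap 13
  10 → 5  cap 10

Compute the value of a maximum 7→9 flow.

Maximum flow value: 63

augment #1: 7→2→9 bottleneck 1, total now 1
augment #2: 7→3→9 bottleneck 21, total now 22
augment #3: 7→5→9 bottleneck 16, total now 38
augment #4: 7→8→9 bottleneck 4, total now 42
augment #5: 7→2→1→9 bottleneck 11, total now 53
augment #6: 7→2→5→9 bottleneck 1, total now 54
augment #7: 7→8→3→9 bottleneck 5, total now 59
augment #8: 7→10→5→9 bottleneck 3, total now 62
augment #9: 7→8→6→1→9 bottleneck 1, total now 63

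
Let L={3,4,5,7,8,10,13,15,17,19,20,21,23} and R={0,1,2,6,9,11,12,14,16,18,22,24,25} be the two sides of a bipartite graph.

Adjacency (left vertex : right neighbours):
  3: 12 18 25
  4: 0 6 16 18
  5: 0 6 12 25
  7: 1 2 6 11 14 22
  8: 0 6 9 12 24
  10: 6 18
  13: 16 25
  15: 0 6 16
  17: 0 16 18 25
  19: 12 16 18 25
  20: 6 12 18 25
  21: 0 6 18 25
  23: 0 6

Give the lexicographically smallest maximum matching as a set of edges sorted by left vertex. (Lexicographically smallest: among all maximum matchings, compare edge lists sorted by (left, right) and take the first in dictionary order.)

Lex-smallest maximum matching: {(3,12), (4,0), (5,6), (7,1), (8,9), (10,18), (13,16), (17,25)}

|M| = 8 (so the lex-smallest maximum matching has 8 edges)
process left vertices in ascending order; for each, take the smallest-labelled available neighbour that still permits 8 edges overall, or leave it unmatched if none does
lex-smallest matching: {3-12, 4-0, 5-6, 7-1, 8-9, 10-18, 13-16, 17-25}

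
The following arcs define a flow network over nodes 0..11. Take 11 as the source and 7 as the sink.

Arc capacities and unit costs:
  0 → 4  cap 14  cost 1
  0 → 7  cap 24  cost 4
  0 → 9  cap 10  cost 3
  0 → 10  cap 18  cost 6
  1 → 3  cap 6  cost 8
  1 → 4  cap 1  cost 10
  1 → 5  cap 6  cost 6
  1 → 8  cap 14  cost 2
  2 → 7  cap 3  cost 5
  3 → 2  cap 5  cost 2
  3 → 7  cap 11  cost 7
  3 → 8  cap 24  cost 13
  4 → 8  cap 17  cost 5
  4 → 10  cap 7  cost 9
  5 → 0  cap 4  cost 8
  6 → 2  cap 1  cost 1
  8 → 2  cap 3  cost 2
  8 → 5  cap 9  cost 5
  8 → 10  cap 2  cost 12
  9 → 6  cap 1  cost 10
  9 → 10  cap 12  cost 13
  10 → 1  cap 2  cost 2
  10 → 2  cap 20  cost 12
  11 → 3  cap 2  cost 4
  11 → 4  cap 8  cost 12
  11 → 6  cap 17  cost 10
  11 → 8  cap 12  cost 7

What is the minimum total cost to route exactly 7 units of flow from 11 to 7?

shortest-cost path #1: 11→3→7 push 2 @ unit cost 11 (adds 22)
shortest-cost path #2: 11→8→2→7 push 3 @ unit cost 14 (adds 42)
shortest-cost path #3: 11→8→5→0→7 push 2 @ unit cost 24 (adds 48)
total cost = 112

Minimum cost for 7 units: 112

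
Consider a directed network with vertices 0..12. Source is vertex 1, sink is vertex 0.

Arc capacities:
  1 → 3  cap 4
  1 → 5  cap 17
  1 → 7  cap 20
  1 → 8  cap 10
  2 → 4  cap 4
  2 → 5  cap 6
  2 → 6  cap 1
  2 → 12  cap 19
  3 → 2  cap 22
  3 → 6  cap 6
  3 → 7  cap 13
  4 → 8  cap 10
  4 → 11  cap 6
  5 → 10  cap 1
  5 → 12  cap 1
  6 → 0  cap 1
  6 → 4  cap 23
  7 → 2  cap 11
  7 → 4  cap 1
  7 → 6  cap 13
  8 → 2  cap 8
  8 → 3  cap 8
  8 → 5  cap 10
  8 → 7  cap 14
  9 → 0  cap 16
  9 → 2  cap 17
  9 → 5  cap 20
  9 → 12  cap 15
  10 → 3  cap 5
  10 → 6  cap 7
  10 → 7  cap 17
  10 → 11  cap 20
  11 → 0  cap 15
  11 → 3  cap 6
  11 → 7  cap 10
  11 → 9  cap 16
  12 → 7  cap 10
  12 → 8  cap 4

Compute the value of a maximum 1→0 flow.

augment #1: 1→3→6→0 bottleneck 1, total now 1
augment #2: 1→5→10→11→0 bottleneck 1, total now 2
augment #3: 1→7→4→11→0 bottleneck 1, total now 3
augment #4: 1→3→2→4→11→0 bottleneck 3, total now 6
augment #5: 1→7→2→4→11→0 bottleneck 1, total now 7
augment #6: 1→7→6→4→11→0 bottleneck 1, total now 8

Maximum flow value: 8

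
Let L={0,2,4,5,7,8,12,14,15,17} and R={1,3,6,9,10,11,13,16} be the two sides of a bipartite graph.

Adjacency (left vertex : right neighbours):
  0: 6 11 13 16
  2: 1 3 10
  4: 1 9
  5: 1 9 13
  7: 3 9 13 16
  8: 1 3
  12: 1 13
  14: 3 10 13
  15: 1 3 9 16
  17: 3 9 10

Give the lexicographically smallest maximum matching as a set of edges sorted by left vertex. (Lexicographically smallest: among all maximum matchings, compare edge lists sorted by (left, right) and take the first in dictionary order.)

|M| = 7 (so the lex-smallest maximum matching has 7 edges)
process left vertices in ascending order; for each, take the smallest-labelled available neighbour that still permits 7 edges overall, or leave it unmatched if none does
lex-smallest matching: {0-6, 2-1, 4-9, 5-13, 7-3, 14-10, 15-16}

Lex-smallest maximum matching: {(0,6), (2,1), (4,9), (5,13), (7,3), (14,10), (15,16)}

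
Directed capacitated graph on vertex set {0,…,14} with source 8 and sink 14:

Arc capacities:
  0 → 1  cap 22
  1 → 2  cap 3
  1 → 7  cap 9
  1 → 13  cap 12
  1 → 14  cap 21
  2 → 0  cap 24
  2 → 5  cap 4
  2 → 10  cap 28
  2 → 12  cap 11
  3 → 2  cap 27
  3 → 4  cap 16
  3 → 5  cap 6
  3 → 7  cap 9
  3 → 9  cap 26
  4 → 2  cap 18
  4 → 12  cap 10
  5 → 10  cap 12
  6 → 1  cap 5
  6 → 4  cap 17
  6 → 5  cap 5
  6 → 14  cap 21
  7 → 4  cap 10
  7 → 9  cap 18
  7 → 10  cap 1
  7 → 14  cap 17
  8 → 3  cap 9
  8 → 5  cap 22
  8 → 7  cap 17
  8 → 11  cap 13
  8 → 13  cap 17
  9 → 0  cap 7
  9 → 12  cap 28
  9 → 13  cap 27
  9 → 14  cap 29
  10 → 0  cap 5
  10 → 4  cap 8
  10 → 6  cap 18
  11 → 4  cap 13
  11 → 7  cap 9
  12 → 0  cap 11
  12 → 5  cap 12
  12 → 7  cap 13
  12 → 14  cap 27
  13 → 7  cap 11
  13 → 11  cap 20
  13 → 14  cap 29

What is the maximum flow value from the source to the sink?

Maximum flow value: 68

augment #1: 8→7→14 bottleneck 17, total now 17
augment #2: 8→13→14 bottleneck 17, total now 34
augment #3: 8→3→9→14 bottleneck 9, total now 43
augment #4: 8→5→10→6→14 bottleneck 12, total now 55
augment #5: 8→11→4→12→14 bottleneck 10, total now 65
augment #6: 8→11→7→9→14 bottleneck 3, total now 68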